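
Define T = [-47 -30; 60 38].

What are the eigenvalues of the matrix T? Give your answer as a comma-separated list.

det(T - μI) = (-47 - μ)(38 - μ) - (-30)·(60) = μ^2 + 9μ + 14.
This factors as (μ + 7)·(μ + 2) = 0.
Eigenvalues: -7, -2.

-7, -2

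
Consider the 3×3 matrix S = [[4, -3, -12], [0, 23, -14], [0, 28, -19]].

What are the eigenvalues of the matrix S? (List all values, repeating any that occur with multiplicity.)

The characteristic polynomial is p(λ) = det(λI - S).
Cofactor expansion gives p(λ) = λ^3 - 8λ^2 - 29λ + 180.
Since p(9) = 0, λ = 9 is a root.
Dividing by (λ - 9) leaves λ^2 + λ - 20.
The quadratic factors as (λ + 5)·(λ - 4).
Eigenvalues: -5, 4, 9.

-5, 4, 9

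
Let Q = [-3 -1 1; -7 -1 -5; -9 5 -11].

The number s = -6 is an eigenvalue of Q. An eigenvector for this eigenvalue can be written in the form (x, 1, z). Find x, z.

0, 1

We need (Q + 6I)v = 0.
Q + 6I = [[3, -1, 1], [-7, 5, -5], [-9, 5, -5]].
Row 1: (3)·x + (-1)·1 + (1)·z = 0
Row 2: (-7)·x + (5)·1 + (-5)·z = 0
Row 3: (-9)·x + (5)·1 + (-5)·z = 0
Solving gives x = 0, z = 1.
Check: Q·(0, 1, 1) = (0, -6, -6) = -6·(0, 1, 1).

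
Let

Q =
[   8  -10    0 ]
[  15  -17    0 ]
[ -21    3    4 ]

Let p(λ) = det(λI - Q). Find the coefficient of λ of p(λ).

-22

p(λ) = λ^3 + 5λ^2 - 22λ - 56.
The coefficient of λ is -22.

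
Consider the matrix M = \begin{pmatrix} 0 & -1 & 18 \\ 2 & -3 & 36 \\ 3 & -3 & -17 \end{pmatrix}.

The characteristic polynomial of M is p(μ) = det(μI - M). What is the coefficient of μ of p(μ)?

107

p(μ) = μ^3 + 20μ^2 + 107μ + 88.
The coefficient of μ is 107.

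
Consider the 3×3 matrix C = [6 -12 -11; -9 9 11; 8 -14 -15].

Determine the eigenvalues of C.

-4, -3, 7

Compute the characteristic polynomial p(lambda) = det(lambda·I - C).
Expanding along the first row, p(lambda) = lambda^3 - 37·lambda - 84.
Since p(7) = 0, lambda = 7 is a root.
Factor out (lambda - 7): p(lambda) = (lambda - 7)·(lambda^2 + 7·lambda + 12).
The quadratic factors as (lambda + 4)·(lambda + 3).
Eigenvalues: -4, -3, 7.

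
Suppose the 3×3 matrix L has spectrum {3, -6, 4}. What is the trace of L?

trace(L) is the sum of the eigenvalues: (3) + (-6) + (4) = 1.

1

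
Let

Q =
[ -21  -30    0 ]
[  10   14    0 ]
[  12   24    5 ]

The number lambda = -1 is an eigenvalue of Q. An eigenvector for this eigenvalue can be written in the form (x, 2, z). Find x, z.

We need (Q + 1I)v = 0.
Q + 1I = [[-20, -30, 0], [10, 15, 0], [12, 24, 6]].
Row 1: (-20)·x + (-30)·2 + (0)·z = 0
Row 2: (10)·x + (15)·2 + (0)·z = 0
Row 3: (12)·x + (24)·2 + (6)·z = 0
Solving gives x = -3, z = -2.
Check: Q·(-3, 2, -2) = (3, -2, 2) = -1·(-3, 2, -2).

-3, -2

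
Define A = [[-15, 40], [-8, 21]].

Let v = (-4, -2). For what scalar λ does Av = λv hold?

Compute Av: A·(-4, -2) = (-20, -10).
Since Av = λv, compare component 1: -20 = λ·-4, so λ = 5.

5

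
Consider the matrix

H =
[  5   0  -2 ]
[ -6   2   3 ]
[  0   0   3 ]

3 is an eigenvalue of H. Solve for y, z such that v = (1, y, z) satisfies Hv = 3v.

-3, 1

We need (H - 3I)v = 0.
H - 3I = [[2, 0, -2], [-6, -1, 3], [0, 0, 0]].
Row 1: (2)·1 + (0)·y + (-2)·z = 0
Row 2: (-6)·1 + (-1)·y + (3)·z = 0
Row 3: (0)·1 + (0)·y + (0)·z = 0
Solving gives y = -3, z = 1.
Check: H·(1, -3, 1) = (3, -9, 3) = 3·(1, -3, 1).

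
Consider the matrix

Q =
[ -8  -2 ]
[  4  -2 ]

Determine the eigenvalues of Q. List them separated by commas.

-6, -4

det(Q - lambda·I) = (-8 - lambda)(-2 - lambda) - (-2)·(4) = lambda^2 + 10·lambda + 24.
This factors as (lambda + 6)·(lambda + 4) = 0.
Eigenvalues: -6, -4.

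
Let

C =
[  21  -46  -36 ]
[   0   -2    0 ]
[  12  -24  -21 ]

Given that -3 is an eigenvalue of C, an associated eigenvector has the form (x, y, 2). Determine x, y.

3, 0

We need (C + 3I)v = 0.
C + 3I = [[24, -46, -36], [0, 1, 0], [12, -24, -18]].
Row 1: (24)·x + (-46)·y + (-36)·2 = 0
Row 2: (0)·x + (1)·y + (0)·2 = 0
Row 3: (12)·x + (-24)·y + (-18)·2 = 0
Solving gives x = 3, y = 0.
Check: C·(3, 0, 2) = (-9, 0, -6) = -3·(3, 0, 2).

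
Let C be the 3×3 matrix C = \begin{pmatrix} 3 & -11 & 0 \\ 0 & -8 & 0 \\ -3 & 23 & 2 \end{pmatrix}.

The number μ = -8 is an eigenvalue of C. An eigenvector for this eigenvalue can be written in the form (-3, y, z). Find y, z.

-3, 6

We need (C + 8I)v = 0.
C + 8I = [[11, -11, 0], [0, 0, 0], [-3, 23, 10]].
Row 1: (11)·-3 + (-11)·y + (0)·z = 0
Row 2: (0)·-3 + (0)·y + (0)·z = 0
Row 3: (-3)·-3 + (23)·y + (10)·z = 0
Solving gives y = -3, z = 6.
Check: C·(-3, -3, 6) = (24, 24, -48) = -8·(-3, -3, 6).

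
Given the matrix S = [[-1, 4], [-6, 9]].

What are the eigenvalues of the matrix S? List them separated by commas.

3, 5

det(S - λI) = (-1 - λ)(9 - λ) - (4)·(-6) = λ^2 - 8λ + 15.
This factors as (λ - 3)·(λ - 5) = 0.
Eigenvalues: 3, 5.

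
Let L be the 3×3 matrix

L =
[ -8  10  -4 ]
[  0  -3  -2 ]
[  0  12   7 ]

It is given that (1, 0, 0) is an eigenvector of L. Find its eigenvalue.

-8

Compute Lv: L·(1, 0, 0) = (-8, 0, 0).
Since Lv = λv, compare component 1: -8 = λ·1, so λ = -8.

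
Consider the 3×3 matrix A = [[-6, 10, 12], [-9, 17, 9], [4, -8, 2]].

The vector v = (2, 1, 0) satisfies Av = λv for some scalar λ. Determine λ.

-1

Compute Av: A·(2, 1, 0) = (-2, -1, 0).
Since Av = λv, compare component 1: -2 = λ·2, so λ = -1.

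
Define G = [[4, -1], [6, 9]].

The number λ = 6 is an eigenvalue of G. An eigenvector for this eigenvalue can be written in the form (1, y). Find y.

-2

We need (G - 6I)v = 0.
G - 6I = [[-2, -1], [6, 3]].
Row 1: (-2)·1 + (-1)·y = 0
Row 2: (6)·1 + (3)·y = 0
Solving gives y = -2.
Check: G·(1, -2) = (6, -12) = 6·(1, -2).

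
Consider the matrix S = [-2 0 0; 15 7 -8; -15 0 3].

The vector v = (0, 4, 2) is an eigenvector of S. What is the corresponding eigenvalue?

3

Compute Sv: S·(0, 4, 2) = (0, 12, 6).
Since Sv = λv, compare component 2: 12 = λ·4, so λ = 3.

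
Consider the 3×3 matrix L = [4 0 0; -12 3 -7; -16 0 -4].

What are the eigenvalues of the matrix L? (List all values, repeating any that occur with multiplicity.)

The characteristic polynomial is p(t) = det(tI - L).
Expanding along the first row, p(t) = t^3 - 3t^2 - 16t + 48.
Try t = 4: p(4) = 0, so 4 is a root.
Dividing by (t - 4) leaves t^2 + t - 12.
The quadratic factors as (t + 4)·(t - 3).
Eigenvalues: -4, 3, 4.

-4, 3, 4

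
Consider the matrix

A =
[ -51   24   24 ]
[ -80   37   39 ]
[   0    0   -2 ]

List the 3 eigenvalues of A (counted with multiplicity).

The characteristic polynomial is p(λ) = det(λI - A).
Expanding along the first row, p(λ) = λ^3 + 16λ^2 + 61λ + 66.
Rational-root test: λ = -2 gives p(-2) = 0.
Dividing by (λ + 2) leaves λ^2 + 14λ + 33.
The quadratic factors as (λ + 11)·(λ + 3).
Eigenvalues: -11, -3, -2.

-11, -3, -2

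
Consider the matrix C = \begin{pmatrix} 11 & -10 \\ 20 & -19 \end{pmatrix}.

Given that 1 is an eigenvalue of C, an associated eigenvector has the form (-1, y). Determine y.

-1

We need (C - 1I)v = 0.
C - 1I = [[10, -10], [20, -20]].
Row 1: (10)·-1 + (-10)·y = 0
Row 2: (20)·-1 + (-20)·y = 0
Solving gives y = -1.
Check: C·(-1, -1) = (-1, -1) = 1·(-1, -1).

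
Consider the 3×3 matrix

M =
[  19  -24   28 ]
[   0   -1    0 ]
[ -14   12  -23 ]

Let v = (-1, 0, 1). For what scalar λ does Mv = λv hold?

-9

Compute Mv: M·(-1, 0, 1) = (9, 0, -9).
Since Mv = λv, compare component 1: 9 = λ·-1, so λ = -9.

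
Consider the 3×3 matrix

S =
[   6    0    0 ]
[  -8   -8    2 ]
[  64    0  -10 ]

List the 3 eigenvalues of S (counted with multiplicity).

-10, -8, 6

Compute the characteristic polynomial p(λ) = det(λI - S).
Expanding the 3×3 determinant: p(λ) = λ^3 + 12λ^2 - 28λ - 480.
Try λ = -10: p(-10) = 0, so -10 is a root.
Factor out (λ + 10): p(λ) = (λ + 10)·(λ^2 + 2λ - 48).
The quadratic factors as (λ + 8)·(λ - 6).
Eigenvalues: -10, -8, 6.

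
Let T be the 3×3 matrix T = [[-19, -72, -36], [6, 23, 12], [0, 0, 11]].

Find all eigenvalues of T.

-1, 5, 11

Set up det(μI - T) = 0.
Cofactor expansion gives p(μ) = μ^3 - 15μ^2 + 39μ + 55.
Rational-root test: μ = -1 gives p(-1) = 0.
Factor out (μ + 1): p(μ) = (μ + 1)·(μ^2 - 16μ + 55).
The quadratic factors as (μ - 5)·(μ - 11).
Eigenvalues: -1, 5, 11.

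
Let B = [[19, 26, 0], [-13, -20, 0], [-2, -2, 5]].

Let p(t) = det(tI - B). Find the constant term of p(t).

210

p(t) = t^3 - 4t^2 - 47t + 210.
The constant term is 210.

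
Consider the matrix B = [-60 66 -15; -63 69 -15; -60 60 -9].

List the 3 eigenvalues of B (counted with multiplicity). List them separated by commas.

Compute the characteristic polynomial p(lambda) = det(lambda·I - B).
Expanding the 3×3 determinant: p(lambda) = lambda^3 - 63·lambda + 162.
Try lambda = -9: p(-9) = 0, so -9 is a root.
Factor out (lambda + 9): p(lambda) = (lambda + 9)·(lambda^2 - 9·lambda + 18).
The quadratic factors as (lambda - 3)·(lambda - 6).
Eigenvalues: -9, 3, 6.

-9, 3, 6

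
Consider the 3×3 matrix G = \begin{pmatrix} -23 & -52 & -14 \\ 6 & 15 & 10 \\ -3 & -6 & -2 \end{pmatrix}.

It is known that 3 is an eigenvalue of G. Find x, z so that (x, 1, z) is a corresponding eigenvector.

-2, 0

We need (G - 3I)v = 0.
G - 3I = [[-26, -52, -14], [6, 12, 10], [-3, -6, -5]].
Row 1: (-26)·x + (-52)·1 + (-14)·z = 0
Row 2: (6)·x + (12)·1 + (10)·z = 0
Row 3: (-3)·x + (-6)·1 + (-5)·z = 0
Solving gives x = -2, z = 0.
Check: G·(-2, 1, 0) = (-6, 3, 0) = 3·(-2, 1, 0).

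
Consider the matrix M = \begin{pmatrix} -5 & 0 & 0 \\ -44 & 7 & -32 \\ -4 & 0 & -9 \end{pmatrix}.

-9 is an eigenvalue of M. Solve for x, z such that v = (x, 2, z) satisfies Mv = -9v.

0, 1

We need (M + 9I)v = 0.
M + 9I = [[4, 0, 0], [-44, 16, -32], [-4, 0, 0]].
Row 1: (4)·x + (0)·2 + (0)·z = 0
Row 2: (-44)·x + (16)·2 + (-32)·z = 0
Row 3: (-4)·x + (0)·2 + (0)·z = 0
Solving gives x = 0, z = 1.
Check: M·(0, 2, 1) = (0, -18, -9) = -9·(0, 2, 1).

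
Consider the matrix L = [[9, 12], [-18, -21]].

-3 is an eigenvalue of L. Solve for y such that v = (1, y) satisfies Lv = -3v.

-1

We need (L + 3I)v = 0.
L + 3I = [[12, 12], [-18, -18]].
Row 1: (12)·1 + (12)·y = 0
Row 2: (-18)·1 + (-18)·y = 0
Solving gives y = -1.
Check: L·(1, -1) = (-3, 3) = -3·(1, -1).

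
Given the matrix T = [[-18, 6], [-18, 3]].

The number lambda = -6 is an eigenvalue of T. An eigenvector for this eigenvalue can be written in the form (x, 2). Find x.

We need (T + 6I)v = 0.
T + 6I = [[-12, 6], [-18, 9]].
Row 1: (-12)·x + (6)·2 = 0
Row 2: (-18)·x + (9)·2 = 0
Solving gives x = 1.
Check: T·(1, 2) = (-6, -12) = -6·(1, 2).

1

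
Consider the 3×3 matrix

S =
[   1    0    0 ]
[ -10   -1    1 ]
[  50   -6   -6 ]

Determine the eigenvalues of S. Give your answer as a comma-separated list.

Set up det(λI - S) = 0.
Cofactor expansion gives p(λ) = λ^3 + 6λ^2 + 5λ - 12.
Try λ = -3: p(-3) = 0, so -3 is a root.
Factor out (λ + 3): p(λ) = (λ + 3)·(λ^2 + 3λ - 4).
The quadratic factors as (λ + 4)·(λ - 1).
Eigenvalues: -4, -3, 1.

-4, -3, 1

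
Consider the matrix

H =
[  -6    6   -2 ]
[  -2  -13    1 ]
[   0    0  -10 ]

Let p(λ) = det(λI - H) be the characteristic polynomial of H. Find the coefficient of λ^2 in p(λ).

The coefficient of λ^2 of det(λI - H) is −trace(H).
trace(H) = (-6) + (-13) + (-10) = -29, so the coefficient is 29.

29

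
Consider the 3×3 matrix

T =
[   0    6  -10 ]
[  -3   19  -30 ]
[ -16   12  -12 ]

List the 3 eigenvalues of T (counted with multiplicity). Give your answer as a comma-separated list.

The characteristic polynomial is p(μ) = det(μI - T).
Cofactor expansion gives p(μ) = μ^3 - 7μ^2 - 10μ + 16.
Rational-root test: μ = 8 gives p(8) = 0.
Factor out (μ - 8): p(μ) = (μ - 8)·(μ^2 + μ - 2).
The quadratic factors as (μ + 2)·(μ - 1).
Eigenvalues: -2, 1, 8.

-2, 1, 8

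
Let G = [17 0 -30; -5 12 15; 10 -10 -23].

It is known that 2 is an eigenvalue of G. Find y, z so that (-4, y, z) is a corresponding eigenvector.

We need (G - 2I)v = 0.
G - 2I = [[15, 0, -30], [-5, 10, 15], [10, -10, -25]].
Row 1: (15)·-4 + (0)·y + (-30)·z = 0
Row 2: (-5)·-4 + (10)·y + (15)·z = 0
Row 3: (10)·-4 + (-10)·y + (-25)·z = 0
Solving gives y = 1, z = -2.
Check: G·(-4, 1, -2) = (-8, 2, -4) = 2·(-4, 1, -2).

1, -2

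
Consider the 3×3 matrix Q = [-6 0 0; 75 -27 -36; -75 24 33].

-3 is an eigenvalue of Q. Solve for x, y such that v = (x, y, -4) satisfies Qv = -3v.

0, 6

We need (Q + 3I)v = 0.
Q + 3I = [[-3, 0, 0], [75, -24, -36], [-75, 24, 36]].
Row 1: (-3)·x + (0)·y + (0)·-4 = 0
Row 2: (75)·x + (-24)·y + (-36)·-4 = 0
Row 3: (-75)·x + (24)·y + (36)·-4 = 0
Solving gives x = 0, y = 6.
Check: Q·(0, 6, -4) = (0, -18, 12) = -3·(0, 6, -4).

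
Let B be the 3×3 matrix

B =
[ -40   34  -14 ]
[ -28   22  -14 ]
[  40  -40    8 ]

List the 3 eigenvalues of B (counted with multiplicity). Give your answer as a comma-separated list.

-12, -6, 8

Set up det(tI - B) = 0.
Expanding the 3×3 determinant: p(t) = t^3 + 10t^2 - 72t - 576.
Try t = -6: p(-6) = 0, so -6 is a root.
Factor out (t + 6): p(t) = (t + 6)·(t^2 + 4t - 96).
The quadratic factors as (t + 12)·(t - 8).
Eigenvalues: -12, -6, 8.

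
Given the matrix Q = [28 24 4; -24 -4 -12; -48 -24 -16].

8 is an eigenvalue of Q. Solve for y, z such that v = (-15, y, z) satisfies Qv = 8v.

9, 21

We need (Q - 8I)v = 0.
Q - 8I = [[20, 24, 4], [-24, -12, -12], [-48, -24, -24]].
Row 1: (20)·-15 + (24)·y + (4)·z = 0
Row 2: (-24)·-15 + (-12)·y + (-12)·z = 0
Row 3: (-48)·-15 + (-24)·y + (-24)·z = 0
Solving gives y = 9, z = 21.
Check: Q·(-15, 9, 21) = (-120, 72, 168) = 8·(-15, 9, 21).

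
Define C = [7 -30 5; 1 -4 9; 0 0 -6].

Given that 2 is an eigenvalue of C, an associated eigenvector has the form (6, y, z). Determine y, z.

1, 0

We need (C - 2I)v = 0.
C - 2I = [[5, -30, 5], [1, -6, 9], [0, 0, -8]].
Row 1: (5)·6 + (-30)·y + (5)·z = 0
Row 2: (1)·6 + (-6)·y + (9)·z = 0
Row 3: (0)·6 + (0)·y + (-8)·z = 0
Solving gives y = 1, z = 0.
Check: C·(6, 1, 0) = (12, 2, 0) = 2·(6, 1, 0).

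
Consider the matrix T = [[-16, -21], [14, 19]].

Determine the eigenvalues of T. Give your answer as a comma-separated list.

det(T - tI) = (-16 - t)(19 - t) - (-21)·(14) = t^2 - 3t - 10.
This factors as (t + 2)·(t - 5) = 0.
Eigenvalues: -2, 5.

-2, 5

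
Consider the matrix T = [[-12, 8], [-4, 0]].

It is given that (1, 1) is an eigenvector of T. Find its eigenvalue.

Compute Tv: T·(1, 1) = (-4, -4).
Since Tv = λv, compare component 1: -4 = λ·1, so λ = -4.

-4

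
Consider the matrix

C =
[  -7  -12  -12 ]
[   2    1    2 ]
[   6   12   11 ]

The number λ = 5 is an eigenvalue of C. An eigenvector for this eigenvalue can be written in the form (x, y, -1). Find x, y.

We need (C - 5I)v = 0.
C - 5I = [[-12, -12, -12], [2, -4, 2], [6, 12, 6]].
Row 1: (-12)·x + (-12)·y + (-12)·-1 = 0
Row 2: (2)·x + (-4)·y + (2)·-1 = 0
Row 3: (6)·x + (12)·y + (6)·-1 = 0
Solving gives x = 1, y = 0.
Check: C·(1, 0, -1) = (5, 0, -5) = 5·(1, 0, -1).

1, 0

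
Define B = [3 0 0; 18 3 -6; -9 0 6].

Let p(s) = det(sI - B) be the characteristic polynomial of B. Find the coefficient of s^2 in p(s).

The coefficient of s^2 of det(sI - B) is −trace(B).
trace(B) = (3) + (3) + (6) = 12, so the coefficient is -12.

-12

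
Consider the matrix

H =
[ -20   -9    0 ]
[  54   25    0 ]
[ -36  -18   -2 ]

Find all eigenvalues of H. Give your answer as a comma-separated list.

-2, -2, 7

The characteristic polynomial is p(λ) = det(λI - H).
Expanding along the first row, p(λ) = λ^3 - 3λ^2 - 24λ - 28.
Try λ = -2: p(-2) = 0, so -2 is a root.
Factor out (λ + 2): p(λ) = (λ + 2)·(λ^2 - 5λ - 14).
The quadratic factors as (λ + 2)·(λ - 7).
Eigenvalues: -2, -2, 7.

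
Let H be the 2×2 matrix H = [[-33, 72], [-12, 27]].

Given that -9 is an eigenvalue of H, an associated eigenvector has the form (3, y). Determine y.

1

We need (H + 9I)v = 0.
H + 9I = [[-24, 72], [-12, 36]].
Row 1: (-24)·3 + (72)·y = 0
Row 2: (-12)·3 + (36)·y = 0
Solving gives y = 1.
Check: H·(3, 1) = (-27, -9) = -9·(3, 1).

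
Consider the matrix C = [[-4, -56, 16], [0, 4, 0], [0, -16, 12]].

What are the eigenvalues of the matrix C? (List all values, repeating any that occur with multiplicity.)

The characteristic polynomial is p(t) = det(tI - C).
Cofactor expansion gives p(t) = t^3 - 12t^2 - 16t + 192.
Rational-root test: t = -4 gives p(-4) = 0.
Factor out (t + 4): p(t) = (t + 4)·(t^2 - 16t + 48).
The quadratic factors as (t - 4)·(t - 12).
Eigenvalues: -4, 4, 12.

-4, 4, 12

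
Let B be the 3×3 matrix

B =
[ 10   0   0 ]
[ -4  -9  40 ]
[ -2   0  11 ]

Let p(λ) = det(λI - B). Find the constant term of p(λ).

990

p(λ) = λ^3 - 12λ^2 - 79λ + 990.
The constant term is 990.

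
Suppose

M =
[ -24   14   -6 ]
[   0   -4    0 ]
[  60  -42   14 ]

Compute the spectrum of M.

-6, -4, -4

Set up det(lambda·I - M) = 0.
Expanding along the first row, p(lambda) = lambda^3 + 14·lambda^2 + 64·lambda + 96.
Rational-root test: lambda = -4 gives p(-4) = 0.
Factor out (lambda + 4): p(lambda) = (lambda + 4)·(lambda^2 + 10·lambda + 24).
The quadratic factors as (lambda + 6)·(lambda + 4).
Eigenvalues: -6, -4, -4.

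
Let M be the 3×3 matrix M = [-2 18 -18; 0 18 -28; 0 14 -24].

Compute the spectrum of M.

-10, -2, 4

The characteristic polynomial is p(lambda) = det(lambda·I - M).
Cofactor expansion gives p(lambda) = lambda^3 + 8·lambda^2 - 28·lambda - 80.
Rational-root test: lambda = -2 gives p(-2) = 0.
Factor out (lambda + 2): p(lambda) = (lambda + 2)·(lambda^2 + 6·lambda - 40).
The quadratic factors as (lambda + 10)·(lambda - 4).
Eigenvalues: -10, -2, 4.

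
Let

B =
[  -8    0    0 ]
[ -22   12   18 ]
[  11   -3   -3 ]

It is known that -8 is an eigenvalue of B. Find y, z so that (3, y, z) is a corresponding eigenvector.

We need (B + 8I)v = 0.
B + 8I = [[0, 0, 0], [-22, 20, 18], [11, -3, 5]].
Row 1: (0)·3 + (0)·y + (0)·z = 0
Row 2: (-22)·3 + (20)·y + (18)·z = 0
Row 3: (11)·3 + (-3)·y + (5)·z = 0
Solving gives y = 6, z = -3.
Check: B·(3, 6, -3) = (-24, -48, 24) = -8·(3, 6, -3).

6, -3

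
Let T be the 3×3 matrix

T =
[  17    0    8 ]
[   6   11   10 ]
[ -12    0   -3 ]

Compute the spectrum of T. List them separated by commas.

Compute the characteristic polynomial p(lambda) = det(lambda·I - T).
Expanding along the first row, p(lambda) = lambda^3 - 25·lambda^2 + 199·lambda - 495.
Try lambda = 5: p(5) = 0, so 5 is a root.
Factor out (lambda - 5): p(lambda) = (lambda - 5)·(lambda^2 - 20·lambda + 99).
The quadratic factors as (lambda - 9)·(lambda - 11).
Eigenvalues: 5, 9, 11.

5, 9, 11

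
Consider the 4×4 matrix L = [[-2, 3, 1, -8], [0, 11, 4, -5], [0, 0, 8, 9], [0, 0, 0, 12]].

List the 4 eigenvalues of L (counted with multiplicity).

-2, 8, 11, 12

L is upper triangular, so its eigenvalues are the diagonal entries.
Diagonal: -2, 11, 8, 12.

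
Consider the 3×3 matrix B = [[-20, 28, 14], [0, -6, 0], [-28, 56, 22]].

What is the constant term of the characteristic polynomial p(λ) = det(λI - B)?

-288

p(0) = det(0·I − B) = det(−B) = (−1)^3·det(B).
det(B) = 288, so p(0) = -288.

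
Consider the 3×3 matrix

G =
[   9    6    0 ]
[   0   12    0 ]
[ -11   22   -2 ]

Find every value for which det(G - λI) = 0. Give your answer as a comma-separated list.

-2, 9, 12

Set up det(μI - G) = 0.
Expanding the 3×3 determinant: p(μ) = μ^3 - 19μ^2 + 66μ + 216.
Try μ = 9: p(9) = 0, so 9 is a root.
Dividing by (μ - 9) leaves μ^2 - 10μ - 24.
The quadratic factors as (μ + 2)·(μ - 12).
Eigenvalues: -2, 9, 12.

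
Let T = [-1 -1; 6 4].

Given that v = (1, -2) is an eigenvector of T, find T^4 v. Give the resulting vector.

First find the eigenvalue: Tv = (1, -2) = 1·(1, -2), so λ = 1.
Then T^4 v = λ^4·v = 1^4·(1, -2) = 1·(1, -2) = (1, -2).

(1, -2)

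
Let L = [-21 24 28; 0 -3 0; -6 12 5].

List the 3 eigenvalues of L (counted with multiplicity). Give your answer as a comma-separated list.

-9, -7, -3

Compute the characteristic polynomial p(λ) = det(λI - L).
Expanding the 3×3 determinant: p(λ) = λ^3 + 19λ^2 + 111λ + 189.
Rational-root test: λ = -3 gives p(-3) = 0.
Factor out (λ + 3): p(λ) = (λ + 3)·(λ^2 + 16λ + 63).
The quadratic factors as (λ + 9)·(λ + 7).
Eigenvalues: -9, -7, -3.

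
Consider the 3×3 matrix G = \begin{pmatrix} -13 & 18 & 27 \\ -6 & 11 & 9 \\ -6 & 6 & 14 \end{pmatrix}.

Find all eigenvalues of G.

Set up det(lambda·I - G) = 0.
Cofactor expansion gives p(lambda) = lambda^3 - 12·lambda^2 + 45·lambda - 50.
Try lambda = 2: p(2) = 0, so 2 is a root.
Dividing by (lambda - 2) leaves lambda^2 - 10·lambda + 25.
The quadratic factor is (lambda - 5)^2.
Eigenvalues: 2, 5, 5.

2, 5, 5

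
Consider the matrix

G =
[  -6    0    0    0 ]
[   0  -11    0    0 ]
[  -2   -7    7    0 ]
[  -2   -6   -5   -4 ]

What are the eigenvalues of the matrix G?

-11, -6, -4, 7

G is lower triangular, so its eigenvalues are the diagonal entries.
Diagonal: -6, -11, 7, -4.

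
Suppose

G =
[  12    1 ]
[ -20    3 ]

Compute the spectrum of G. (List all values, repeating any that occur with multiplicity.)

det(G - lambda·I) = (12 - lambda)(3 - lambda) - (1)·(-20) = lambda^2 - 15·lambda + 56.
This factors as (lambda - 7)·(lambda - 8) = 0.
Eigenvalues: 7, 8.

7, 8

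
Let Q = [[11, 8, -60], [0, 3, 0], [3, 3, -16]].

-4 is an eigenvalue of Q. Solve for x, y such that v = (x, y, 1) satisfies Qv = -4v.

4, 0

We need (Q + 4I)v = 0.
Q + 4I = [[15, 8, -60], [0, 7, 0], [3, 3, -12]].
Row 1: (15)·x + (8)·y + (-60)·1 = 0
Row 2: (0)·x + (7)·y + (0)·1 = 0
Row 3: (3)·x + (3)·y + (-12)·1 = 0
Solving gives x = 4, y = 0.
Check: Q·(4, 0, 1) = (-16, 0, -4) = -4·(4, 0, 1).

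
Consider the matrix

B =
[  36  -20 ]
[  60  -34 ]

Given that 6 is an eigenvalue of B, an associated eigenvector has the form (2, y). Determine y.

3

We need (B - 6I)v = 0.
B - 6I = [[30, -20], [60, -40]].
Row 1: (30)·2 + (-20)·y = 0
Row 2: (60)·2 + (-40)·y = 0
Solving gives y = 3.
Check: B·(2, 3) = (12, 18) = 6·(2, 3).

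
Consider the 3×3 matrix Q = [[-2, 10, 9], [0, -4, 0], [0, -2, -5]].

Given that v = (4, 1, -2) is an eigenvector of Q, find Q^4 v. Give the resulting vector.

First find the eigenvalue: Qv = (-16, -4, 8) = -4·(4, 1, -2), so λ = -4.
Then Q^4 v = λ^4·v = (-4)^4·(4, 1, -2) = 256·(4, 1, -2) = (1024, 256, -512).

(1024, 256, -512)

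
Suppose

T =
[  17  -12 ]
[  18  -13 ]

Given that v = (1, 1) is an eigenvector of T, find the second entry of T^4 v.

625

First find the eigenvalue: Tv = (5, 5) = 5·(1, 1), so λ = 5.
Then T^4 v = λ^4·v = 5^4·(1, 1) = 625·(1, 1) = (625, 625).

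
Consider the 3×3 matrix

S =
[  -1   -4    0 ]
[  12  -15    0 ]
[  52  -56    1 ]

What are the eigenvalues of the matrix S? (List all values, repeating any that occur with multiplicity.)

Compute the characteristic polynomial p(r) = det(rI - S).
Expanding along the first row, p(r) = r^3 + 15r^2 + 47r - 63.
Rational-root test: r = -7 gives p(-7) = 0.
Factor out (r + 7): p(r) = (r + 7)·(r^2 + 8r - 9).
The quadratic factors as (r + 9)·(r - 1).
Eigenvalues: -9, -7, 1.

-9, -7, 1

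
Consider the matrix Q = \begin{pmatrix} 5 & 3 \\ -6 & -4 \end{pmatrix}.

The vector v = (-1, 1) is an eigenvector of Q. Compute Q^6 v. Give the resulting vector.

First find the eigenvalue: Qv = (-2, 2) = 2·(-1, 1), so λ = 2.
Then Q^6 v = λ^6·v = 2^6·(-1, 1) = 64·(-1, 1) = (-64, 64).

(-64, 64)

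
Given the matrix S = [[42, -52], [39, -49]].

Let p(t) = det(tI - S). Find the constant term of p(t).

p(t) = t^2 + 7t - 30.
The constant term is -30.

-30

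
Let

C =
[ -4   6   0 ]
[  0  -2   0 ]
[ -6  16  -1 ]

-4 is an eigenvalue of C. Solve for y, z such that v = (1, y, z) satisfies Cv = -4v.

0, 2

We need (C + 4I)v = 0.
C + 4I = [[0, 6, 0], [0, 2, 0], [-6, 16, 3]].
Row 1: (0)·1 + (6)·y + (0)·z = 0
Row 2: (0)·1 + (2)·y + (0)·z = 0
Row 3: (-6)·1 + (16)·y + (3)·z = 0
Solving gives y = 0, z = 2.
Check: C·(1, 0, 2) = (-4, 0, -8) = -4·(1, 0, 2).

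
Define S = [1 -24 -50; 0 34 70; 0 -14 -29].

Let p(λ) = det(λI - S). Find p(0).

p(0) = det(0·I − S) = det(−S) = (−1)^3·det(S).
det(S) = -6, so p(0) = 6.

6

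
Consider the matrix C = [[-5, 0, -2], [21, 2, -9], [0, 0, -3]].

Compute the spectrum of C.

-5, -3, 2

Compute the characteristic polynomial p(t) = det(tI - C).
Expanding the 3×3 determinant: p(t) = t^3 + 6t^2 - t - 30.
Rational-root test: t = 2 gives p(2) = 0.
Factor out (t - 2): p(t) = (t - 2)·(t^2 + 8t + 15).
The quadratic factors as (t + 5)·(t + 3).
Eigenvalues: -5, -3, 2.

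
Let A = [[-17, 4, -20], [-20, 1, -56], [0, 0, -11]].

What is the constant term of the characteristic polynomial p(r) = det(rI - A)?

693

p(0) = det(0·I − A) = det(−A) = (−1)^3·det(A).
det(A) = -693, so p(0) = 693.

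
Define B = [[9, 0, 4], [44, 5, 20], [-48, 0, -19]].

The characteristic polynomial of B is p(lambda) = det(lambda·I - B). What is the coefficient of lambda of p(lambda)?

-29

p(lambda) = lambda^3 + 5·lambda^2 - 29·lambda - 105.
The coefficient of lambda is -29.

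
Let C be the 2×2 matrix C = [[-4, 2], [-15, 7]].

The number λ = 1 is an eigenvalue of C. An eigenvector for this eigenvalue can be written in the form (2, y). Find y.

We need (C - 1I)v = 0.
C - 1I = [[-5, 2], [-15, 6]].
Row 1: (-5)·2 + (2)·y = 0
Row 2: (-15)·2 + (6)·y = 0
Solving gives y = 5.
Check: C·(2, 5) = (2, 5) = 1·(2, 5).

5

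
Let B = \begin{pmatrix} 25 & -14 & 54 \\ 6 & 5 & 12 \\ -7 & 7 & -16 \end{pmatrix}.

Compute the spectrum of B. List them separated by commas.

-2, 5, 11

Compute the characteristic polynomial p(μ) = det(μI - B).
Expanding the 3×3 determinant: p(μ) = μ^3 - 14μ^2 + 23μ + 110.
Rational-root test: μ = -2 gives p(-2) = 0.
Dividing by (μ + 2) leaves μ^2 - 16μ + 55.
The quadratic factors as (μ - 5)·(μ - 11).
Eigenvalues: -2, 5, 11.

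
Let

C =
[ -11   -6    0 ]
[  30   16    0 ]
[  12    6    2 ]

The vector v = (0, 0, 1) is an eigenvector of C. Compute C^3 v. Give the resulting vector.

First find the eigenvalue: Cv = (0, 0, 2) = 2·(0, 0, 1), so λ = 2.
Then C^3 v = λ^3·v = 2^3·(0, 0, 1) = 8·(0, 0, 1) = (0, 0, 8).

(0, 0, 8)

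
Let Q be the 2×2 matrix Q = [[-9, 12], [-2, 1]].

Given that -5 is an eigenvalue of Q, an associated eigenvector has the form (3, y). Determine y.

We need (Q + 5I)v = 0.
Q + 5I = [[-4, 12], [-2, 6]].
Row 1: (-4)·3 + (12)·y = 0
Row 2: (-2)·3 + (6)·y = 0
Solving gives y = 1.
Check: Q·(3, 1) = (-15, -5) = -5·(3, 1).

1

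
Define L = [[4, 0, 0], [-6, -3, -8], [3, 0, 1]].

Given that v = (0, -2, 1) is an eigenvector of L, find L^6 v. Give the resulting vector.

First find the eigenvalue: Lv = (0, -2, 1) = 1·(0, -2, 1), so λ = 1.
Then L^6 v = λ^6·v = 1^6·(0, -2, 1) = 1·(0, -2, 1) = (0, -2, 1).

(0, -2, 1)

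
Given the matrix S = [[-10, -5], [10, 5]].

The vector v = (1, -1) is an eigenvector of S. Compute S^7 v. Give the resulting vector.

(-78125, 78125)

First find the eigenvalue: Sv = (-5, 5) = -5·(1, -1), so λ = -5.
Then S^7 v = λ^7·v = (-5)^7·(1, -1) = -78125·(1, -1) = (-78125, 78125).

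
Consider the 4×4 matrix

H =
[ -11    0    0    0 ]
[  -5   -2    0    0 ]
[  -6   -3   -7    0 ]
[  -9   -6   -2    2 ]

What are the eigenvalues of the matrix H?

-11, -7, -2, 2

H is lower triangular, so its eigenvalues are the diagonal entries.
Diagonal: -11, -2, -7, 2.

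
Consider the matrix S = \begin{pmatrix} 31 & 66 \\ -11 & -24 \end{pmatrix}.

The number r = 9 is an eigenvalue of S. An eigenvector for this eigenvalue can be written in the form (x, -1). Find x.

3

We need (S - 9I)v = 0.
S - 9I = [[22, 66], [-11, -33]].
Row 1: (22)·x + (66)·-1 = 0
Row 2: (-11)·x + (-33)·-1 = 0
Solving gives x = 3.
Check: S·(3, -1) = (27, -9) = 9·(3, -1).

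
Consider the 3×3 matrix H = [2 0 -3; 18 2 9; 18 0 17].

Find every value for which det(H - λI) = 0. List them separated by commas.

Compute the characteristic polynomial p(μ) = det(μI - H).
Expanding along the first row, p(μ) = μ^3 - 21μ^2 + 126μ - 176.
Try μ = 2: p(2) = 0, so 2 is a root.
Factor out (μ - 2): p(μ) = (μ - 2)·(μ^2 - 19μ + 88).
The quadratic factors as (μ - 8)·(μ - 11).
Eigenvalues: 2, 8, 11.

2, 8, 11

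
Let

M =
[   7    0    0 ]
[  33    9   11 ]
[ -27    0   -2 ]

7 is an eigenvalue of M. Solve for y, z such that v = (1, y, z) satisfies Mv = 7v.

0, -3

We need (M - 7I)v = 0.
M - 7I = [[0, 0, 0], [33, 2, 11], [-27, 0, -9]].
Row 1: (0)·1 + (0)·y + (0)·z = 0
Row 2: (33)·1 + (2)·y + (11)·z = 0
Row 3: (-27)·1 + (0)·y + (-9)·z = 0
Solving gives y = 0, z = -3.
Check: M·(1, 0, -3) = (7, 0, -21) = 7·(1, 0, -3).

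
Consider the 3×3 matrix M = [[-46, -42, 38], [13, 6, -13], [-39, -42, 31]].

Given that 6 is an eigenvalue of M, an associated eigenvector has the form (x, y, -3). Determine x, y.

We need (M - 6I)v = 0.
M - 6I = [[-52, -42, 38], [13, 0, -13], [-39, -42, 25]].
Row 1: (-52)·x + (-42)·y + (38)·-3 = 0
Row 2: (13)·x + (0)·y + (-13)·-3 = 0
Row 3: (-39)·x + (-42)·y + (25)·-3 = 0
Solving gives x = -3, y = 1.
Check: M·(-3, 1, -3) = (-18, 6, -18) = 6·(-3, 1, -3).

-3, 1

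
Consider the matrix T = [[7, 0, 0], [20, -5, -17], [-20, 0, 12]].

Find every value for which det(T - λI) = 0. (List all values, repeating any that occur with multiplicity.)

-5, 7, 12

The characteristic polynomial is p(λ) = det(λI - T).
Expanding along the first row, p(λ) = λ^3 - 14λ^2 - 11λ + 420.
Try λ = 7: p(7) = 0, so 7 is a root.
Dividing by (λ - 7) leaves λ^2 - 7λ - 60.
The quadratic factors as (λ + 5)·(λ - 12).
Eigenvalues: -5, 7, 12.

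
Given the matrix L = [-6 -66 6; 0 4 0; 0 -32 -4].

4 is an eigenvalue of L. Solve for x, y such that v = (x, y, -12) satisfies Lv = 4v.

-27, 3

We need (L - 4I)v = 0.
L - 4I = [[-10, -66, 6], [0, 0, 0], [0, -32, -8]].
Row 1: (-10)·x + (-66)·y + (6)·-12 = 0
Row 2: (0)·x + (0)·y + (0)·-12 = 0
Row 3: (0)·x + (-32)·y + (-8)·-12 = 0
Solving gives x = -27, y = 3.
Check: L·(-27, 3, -12) = (-108, 12, -48) = 4·(-27, 3, -12).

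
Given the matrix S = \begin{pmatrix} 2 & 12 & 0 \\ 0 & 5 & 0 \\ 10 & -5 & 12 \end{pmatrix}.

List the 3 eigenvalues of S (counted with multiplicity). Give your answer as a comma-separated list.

2, 5, 12

The characteristic polynomial is p(s) = det(sI - S).
Expanding along the first row, p(s) = s^3 - 19s^2 + 94s - 120.
Try s = 5: p(5) = 0, so 5 is a root.
Factor out (s - 5): p(s) = (s - 5)·(s^2 - 14s + 24).
The quadratic factors as (s - 2)·(s - 12).
Eigenvalues: 2, 5, 12.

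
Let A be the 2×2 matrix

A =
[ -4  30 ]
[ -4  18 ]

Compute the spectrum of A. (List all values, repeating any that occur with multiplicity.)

det(A - λI) = (-4 - λ)(18 - λ) - (30)·(-4) = λ^2 - 14λ + 48.
This factors as (λ - 6)·(λ - 8) = 0.
Eigenvalues: 6, 8.

6, 8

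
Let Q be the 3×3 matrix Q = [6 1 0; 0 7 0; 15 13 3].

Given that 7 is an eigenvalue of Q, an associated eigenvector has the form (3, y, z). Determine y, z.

We need (Q - 7I)v = 0.
Q - 7I = [[-1, 1, 0], [0, 0, 0], [15, 13, -4]].
Row 1: (-1)·3 + (1)·y + (0)·z = 0
Row 2: (0)·3 + (0)·y + (0)·z = 0
Row 3: (15)·3 + (13)·y + (-4)·z = 0
Solving gives y = 3, z = 21.
Check: Q·(3, 3, 21) = (21, 21, 147) = 7·(3, 3, 21).

3, 21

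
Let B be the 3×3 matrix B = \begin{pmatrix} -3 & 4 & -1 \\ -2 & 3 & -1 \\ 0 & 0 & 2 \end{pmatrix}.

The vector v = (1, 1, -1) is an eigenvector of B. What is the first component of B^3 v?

8

First find the eigenvalue: Bv = (2, 2, -2) = 2·(1, 1, -1), so λ = 2.
Then B^3 v = λ^3·v = 2^3·(1, 1, -1) = 8·(1, 1, -1) = (8, 8, -8).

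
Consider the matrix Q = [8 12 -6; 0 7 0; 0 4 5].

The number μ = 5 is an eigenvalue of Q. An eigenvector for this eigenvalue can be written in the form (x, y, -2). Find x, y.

We need (Q - 5I)v = 0.
Q - 5I = [[3, 12, -6], [0, 2, 0], [0, 4, 0]].
Row 1: (3)·x + (12)·y + (-6)·-2 = 0
Row 2: (0)·x + (2)·y + (0)·-2 = 0
Row 3: (0)·x + (4)·y + (0)·-2 = 0
Solving gives x = -4, y = 0.
Check: Q·(-4, 0, -2) = (-20, 0, -10) = 5·(-4, 0, -2).

-4, 0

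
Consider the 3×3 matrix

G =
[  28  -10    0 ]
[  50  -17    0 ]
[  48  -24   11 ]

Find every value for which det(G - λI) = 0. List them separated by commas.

3, 8, 11

Set up det(μI - G) = 0.
Expanding the 3×3 determinant: p(μ) = μ^3 - 22μ^2 + 145μ - 264.
Rational-root test: μ = 3 gives p(3) = 0.
Dividing by (μ - 3) leaves μ^2 - 19μ + 88.
The quadratic factors as (μ - 8)·(μ - 11).
Eigenvalues: 3, 8, 11.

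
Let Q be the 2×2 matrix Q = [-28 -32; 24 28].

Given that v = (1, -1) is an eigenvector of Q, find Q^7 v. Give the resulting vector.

First find the eigenvalue: Qv = (4, -4) = 4·(1, -1), so λ = 4.
Then Q^7 v = λ^7·v = 4^7·(1, -1) = 16384·(1, -1) = (16384, -16384).

(16384, -16384)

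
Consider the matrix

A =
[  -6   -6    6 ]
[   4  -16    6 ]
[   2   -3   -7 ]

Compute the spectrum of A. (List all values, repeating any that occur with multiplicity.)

-10, -10, -9

Set up det(sI - A) = 0.
Expanding the 3×3 determinant: p(s) = s^3 + 29s^2 + 280s + 900.
Since p(-9) = 0, s = -9 is a root.
Dividing by (s + 9) leaves s^2 + 20s + 100.
The quadratic factor is (s + 10)^2.
Eigenvalues: -10, -10, -9.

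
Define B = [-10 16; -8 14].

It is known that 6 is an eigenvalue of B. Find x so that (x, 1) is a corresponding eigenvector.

1

We need (B - 6I)v = 0.
B - 6I = [[-16, 16], [-8, 8]].
Row 1: (-16)·x + (16)·1 = 0
Row 2: (-8)·x + (8)·1 = 0
Solving gives x = 1.
Check: B·(1, 1) = (6, 6) = 6·(1, 1).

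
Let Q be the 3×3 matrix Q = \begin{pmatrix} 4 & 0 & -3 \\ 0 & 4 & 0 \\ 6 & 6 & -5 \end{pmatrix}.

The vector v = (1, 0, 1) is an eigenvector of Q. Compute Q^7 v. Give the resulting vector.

First find the eigenvalue: Qv = (1, 0, 1) = 1·(1, 0, 1), so λ = 1.
Then Q^7 v = λ^7·v = 1^7·(1, 0, 1) = 1·(1, 0, 1) = (1, 0, 1).

(1, 0, 1)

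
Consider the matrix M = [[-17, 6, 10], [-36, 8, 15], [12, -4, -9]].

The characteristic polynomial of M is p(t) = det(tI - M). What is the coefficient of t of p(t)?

p(t) = t^3 + 18t^2 + 101t + 180.
The coefficient of t is 101.

101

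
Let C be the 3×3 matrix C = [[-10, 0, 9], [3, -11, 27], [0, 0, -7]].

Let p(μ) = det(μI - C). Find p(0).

770

p(0) = det(0·I − C) = det(−C) = (−1)^3·det(C).
det(C) = -770, so p(0) = 770.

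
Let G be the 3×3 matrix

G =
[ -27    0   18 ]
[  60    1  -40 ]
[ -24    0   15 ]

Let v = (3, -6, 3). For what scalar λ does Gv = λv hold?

Compute Gv: G·(3, -6, 3) = (-27, 54, -27).
Since Gv = λv, compare component 1: -27 = λ·3, so λ = -9.

-9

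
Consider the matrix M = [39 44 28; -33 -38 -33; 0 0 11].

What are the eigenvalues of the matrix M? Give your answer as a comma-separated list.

The characteristic polynomial is p(r) = det(rI - M).
Expanding the 3×3 determinant: p(r) = r^3 - 12r^2 - 19r + 330.
Rational-root test: r = -5 gives p(-5) = 0.
Dividing by (r + 5) leaves r^2 - 17r + 66.
The quadratic factors as (r - 6)·(r - 11).
Eigenvalues: -5, 6, 11.

-5, 6, 11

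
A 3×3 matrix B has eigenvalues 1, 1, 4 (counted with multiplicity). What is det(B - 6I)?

If B has eigenvalues 1, 1, 4, then B - 6I has eigenvalues -5, -5, -2.
det(B - 6I) = (-5) · (-5) · (-2) = -50.

-50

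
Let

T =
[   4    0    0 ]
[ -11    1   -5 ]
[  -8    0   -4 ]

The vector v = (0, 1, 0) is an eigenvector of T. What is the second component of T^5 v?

First find the eigenvalue: Tv = (0, 1, 0) = 1·(0, 1, 0), so λ = 1.
Then T^5 v = λ^5·v = 1^5·(0, 1, 0) = 1·(0, 1, 0) = (0, 1, 0).

1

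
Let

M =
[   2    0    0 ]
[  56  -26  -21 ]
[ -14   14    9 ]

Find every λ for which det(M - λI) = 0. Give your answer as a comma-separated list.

Compute the characteristic polynomial p(λ) = det(λI - M).
Expanding along the first row, p(λ) = λ^3 + 15λ^2 + 26λ - 120.
Rational-root test: λ = -5 gives p(-5) = 0.
Factor out (λ + 5): p(λ) = (λ + 5)·(λ^2 + 10λ - 24).
The quadratic factors as (λ + 12)·(λ - 2).
Eigenvalues: -12, -5, 2.

-12, -5, 2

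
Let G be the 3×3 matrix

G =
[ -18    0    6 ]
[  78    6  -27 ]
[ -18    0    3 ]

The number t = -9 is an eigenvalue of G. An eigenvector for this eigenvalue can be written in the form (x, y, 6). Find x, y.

We need (G + 9I)v = 0.
G + 9I = [[-9, 0, 6], [78, 15, -27], [-18, 0, 12]].
Row 1: (-9)·x + (0)·y + (6)·6 = 0
Row 2: (78)·x + (15)·y + (-27)·6 = 0
Row 3: (-18)·x + (0)·y + (12)·6 = 0
Solving gives x = 4, y = -10.
Check: G·(4, -10, 6) = (-36, 90, -54) = -9·(4, -10, 6).

4, -10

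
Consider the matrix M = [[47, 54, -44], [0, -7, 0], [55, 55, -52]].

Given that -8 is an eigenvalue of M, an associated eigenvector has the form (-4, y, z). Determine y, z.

We need (M + 8I)v = 0.
M + 8I = [[55, 54, -44], [0, 1, 0], [55, 55, -44]].
Row 1: (55)·-4 + (54)·y + (-44)·z = 0
Row 2: (0)·-4 + (1)·y + (0)·z = 0
Row 3: (55)·-4 + (55)·y + (-44)·z = 0
Solving gives y = 0, z = -5.
Check: M·(-4, 0, -5) = (32, 0, 40) = -8·(-4, 0, -5).

0, -5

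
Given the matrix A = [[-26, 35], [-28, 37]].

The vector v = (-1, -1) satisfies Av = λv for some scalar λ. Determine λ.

9

Compute Av: A·(-1, -1) = (-9, -9).
Since Av = λv, compare component 1: -9 = λ·-1, so λ = 9.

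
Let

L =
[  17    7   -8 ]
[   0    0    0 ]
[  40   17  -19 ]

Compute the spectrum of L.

The characteristic polynomial is p(t) = det(tI - L).
Cofactor expansion gives p(t) = t^3 + 2t^2 - 3t.
Try t = -3: p(-3) = 0, so -3 is a root.
Factor out (t + 3): p(t) = (t + 3)·(t^2 - t).
The quadratic factors as t·(t - 1).
Eigenvalues: -3, 0, 1.

-3, 0, 1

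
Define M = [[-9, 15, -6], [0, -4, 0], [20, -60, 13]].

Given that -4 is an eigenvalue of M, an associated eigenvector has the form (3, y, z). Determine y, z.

1, 0

We need (M + 4I)v = 0.
M + 4I = [[-5, 15, -6], [0, 0, 0], [20, -60, 17]].
Row 1: (-5)·3 + (15)·y + (-6)·z = 0
Row 2: (0)·3 + (0)·y + (0)·z = 0
Row 3: (20)·3 + (-60)·y + (17)·z = 0
Solving gives y = 1, z = 0.
Check: M·(3, 1, 0) = (-12, -4, 0) = -4·(3, 1, 0).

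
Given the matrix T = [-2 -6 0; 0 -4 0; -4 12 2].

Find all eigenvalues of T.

-4, -2, 2

Set up det(rI - T) = 0.
Cofactor expansion gives p(r) = r^3 + 4r^2 - 4r - 16.
Since p(-2) = 0, r = -2 is a root.
Factor out (r + 2): p(r) = (r + 2)·(r^2 + 2r - 8).
The quadratic factors as (r + 4)·(r - 2).
Eigenvalues: -4, -2, 2.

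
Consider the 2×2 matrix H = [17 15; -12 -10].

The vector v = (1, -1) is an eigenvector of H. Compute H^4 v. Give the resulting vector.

(16, -16)

First find the eigenvalue: Hv = (2, -2) = 2·(1, -1), so λ = 2.
Then H^4 v = λ^4·v = 2^4·(1, -1) = 16·(1, -1) = (16, -16).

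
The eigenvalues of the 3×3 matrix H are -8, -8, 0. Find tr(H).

trace(H) is the sum of the eigenvalues: (-8) + (-8) + (0) = -16.

-16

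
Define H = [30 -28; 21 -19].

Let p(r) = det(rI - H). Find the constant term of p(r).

18

p(r) = r^2 - 11r + 18.
The constant term is 18.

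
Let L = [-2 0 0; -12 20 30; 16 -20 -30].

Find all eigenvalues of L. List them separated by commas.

The characteristic polynomial is p(s) = det(sI - L).
Expanding along the first row, p(s) = s^3 + 12s^2 + 20s.
Since p(0) = 0, s = 0 is a root.
Factor out s: p(s) = s·(s^2 + 12s + 20).
The quadratic factors as (s + 10)·(s + 2).
Eigenvalues: -10, -2, 0.

-10, -2, 0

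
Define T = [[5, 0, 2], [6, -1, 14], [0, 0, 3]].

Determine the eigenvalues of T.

Compute the characteristic polynomial p(λ) = det(λI - T).
Expanding the 3×3 determinant: p(λ) = λ^3 - 7λ^2 + 7λ + 15.
Try λ = 3: p(3) = 0, so 3 is a root.
Factor out (λ - 3): p(λ) = (λ - 3)·(λ^2 - 4λ - 5).
The quadratic factors as (λ + 1)·(λ - 5).
Eigenvalues: -1, 3, 5.

-1, 3, 5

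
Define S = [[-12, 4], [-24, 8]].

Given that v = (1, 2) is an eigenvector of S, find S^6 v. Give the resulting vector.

(4096, 8192)

First find the eigenvalue: Sv = (-4, -8) = -4·(1, 2), so λ = -4.
Then S^6 v = λ^6·v = (-4)^6·(1, 2) = 4096·(1, 2) = (4096, 8192).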